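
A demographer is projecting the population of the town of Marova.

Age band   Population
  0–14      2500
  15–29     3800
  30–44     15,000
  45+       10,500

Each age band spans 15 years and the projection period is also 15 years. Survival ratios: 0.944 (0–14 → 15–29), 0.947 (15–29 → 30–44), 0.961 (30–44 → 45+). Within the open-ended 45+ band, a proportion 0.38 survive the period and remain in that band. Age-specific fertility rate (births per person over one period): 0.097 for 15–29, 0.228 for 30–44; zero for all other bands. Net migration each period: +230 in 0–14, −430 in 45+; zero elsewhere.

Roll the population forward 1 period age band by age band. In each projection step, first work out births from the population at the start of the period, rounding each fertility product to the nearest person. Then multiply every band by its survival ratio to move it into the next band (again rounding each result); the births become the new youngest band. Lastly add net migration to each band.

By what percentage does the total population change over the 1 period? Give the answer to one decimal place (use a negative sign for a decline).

(Groups numbered youngest = 1 to oldest = 4.)
Period 1:
Births: 3800 × 0.097 = 369, 15000 × 0.228 = 3420 ⇒ total 3789
Group 2: 2500 × 0.944 = 2360
Group 3: 3800 × 0.947 = 3599
Group 4: 15000 × 0.961 + 10500 × 0.38 = 14415 + 3990 = 18405
Net migration: Group 1 + 230 → 4019; Group 4 − 430 → 17975
End of period: [4019, 2360, 3599, 17975]
Total: 31800 → 27953; change = -3847; percentage change = -12.1%

-12.1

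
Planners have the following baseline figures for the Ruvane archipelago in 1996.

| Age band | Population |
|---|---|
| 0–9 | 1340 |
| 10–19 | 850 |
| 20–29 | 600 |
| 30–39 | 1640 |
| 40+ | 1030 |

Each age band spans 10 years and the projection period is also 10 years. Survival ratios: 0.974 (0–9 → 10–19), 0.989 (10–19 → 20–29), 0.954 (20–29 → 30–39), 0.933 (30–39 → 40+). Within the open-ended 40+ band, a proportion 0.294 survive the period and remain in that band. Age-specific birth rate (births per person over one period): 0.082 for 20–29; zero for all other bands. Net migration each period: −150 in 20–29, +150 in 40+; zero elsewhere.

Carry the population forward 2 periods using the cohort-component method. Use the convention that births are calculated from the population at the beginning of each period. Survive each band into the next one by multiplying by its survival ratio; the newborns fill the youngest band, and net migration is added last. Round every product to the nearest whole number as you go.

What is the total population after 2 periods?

Numbering the groups 1..5 from youngest to oldest:
Period 1.
Births: 600 × 0.082 = 49
Group 2: 1340 × 0.974 = 1305
Group 3: 850 × 0.989 = 841
Group 4: 600 × 0.954 = 572
Group 5: 1640 × 0.933 + 1030 × 0.294 = 1530 + 303 = 1833
Net migration: Group 3 − 150 → 691; Group 5 + 150 → 1983
Population now: 0–9=49, 10–19=1305, 20–29=691, 30–39=572, 40+=1983
Period 2.
Births: 691 × 0.082 = 57
Group 2: 49 × 0.974 = 48
Group 3: 1305 × 0.989 = 1291
Group 4: 691 × 0.954 = 659
Group 5: 572 × 0.933 + 1983 × 0.294 = 534 + 583 = 1117
Net migration: Group 3 − 150 → 1141; Group 5 + 150 → 1267
Population now: 0–9=57, 10–19=48, 20–29=1141, 30–39=659, 40+=1267
Total after period 2: 57 + 48 + 1141 + 659 + 1267 = 3172

3172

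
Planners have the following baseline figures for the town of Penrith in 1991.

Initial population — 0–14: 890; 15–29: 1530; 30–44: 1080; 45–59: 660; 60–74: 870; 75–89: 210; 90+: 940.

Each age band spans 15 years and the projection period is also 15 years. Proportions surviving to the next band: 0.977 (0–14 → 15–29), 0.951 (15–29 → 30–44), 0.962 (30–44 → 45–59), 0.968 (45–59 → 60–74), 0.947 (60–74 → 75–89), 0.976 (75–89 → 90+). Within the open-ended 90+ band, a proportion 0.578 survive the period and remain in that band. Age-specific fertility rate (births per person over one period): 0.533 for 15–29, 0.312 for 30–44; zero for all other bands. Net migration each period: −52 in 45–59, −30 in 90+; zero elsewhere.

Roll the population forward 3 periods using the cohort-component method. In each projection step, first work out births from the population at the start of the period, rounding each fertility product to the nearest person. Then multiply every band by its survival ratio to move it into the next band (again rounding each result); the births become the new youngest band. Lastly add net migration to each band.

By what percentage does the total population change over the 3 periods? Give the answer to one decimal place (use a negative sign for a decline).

Call the groups 1 to 7, youngest first.
— Period 1 —
Births: 1530 × 0.533 = 815 ; 1080 × 0.312 = 337 → total 1152
Group 2: 890 × 0.977 = 870
Group 3: 1530 × 0.951 = 1455
Group 4: 1080 × 0.962 = 1039
Group 5: 660 × 0.968 = 639
Group 6: 870 × 0.947 = 824
Group 7: 210 × 0.976 + 940 × 0.578 = 205 + 543 = 748
Net migration: Group 4 − 52 → 987; Group 7 − 30 → 718
→ [1152, 870, 1455, 987, 639, 824, 718]
— Period 2 —
Births: 870 × 0.533 = 464 ; 1455 × 0.312 = 454 → total 918
Group 2: 1152 × 0.977 = 1126
Group 3: 870 × 0.951 = 827
Group 4: 1455 × 0.962 = 1400
Group 5: 987 × 0.968 = 955
Group 6: 639 × 0.947 = 605
Group 7: 824 × 0.976 + 718 × 0.578 = 804 + 415 = 1219
Net migration: Group 4 − 52 → 1348; Group 7 − 30 → 1189
→ [918, 1126, 827, 1348, 955, 605, 1189]
— Period 3 —
Births: 1126 × 0.533 = 600 ; 827 × 0.312 = 258 → total 858
Group 2: 918 × 0.977 = 897
Group 3: 1126 × 0.951 = 1071
Group 4: 827 × 0.962 = 796
Group 5: 1348 × 0.968 = 1305
Group 6: 955 × 0.947 = 904
Group 7: 605 × 0.976 + 1189 × 0.578 = 590 + 687 = 1277
Net migration: Group 4 − 52 → 744; Group 7 − 30 → 1247
→ [858, 897, 1071, 744, 1305, 904, 1247]
Total: 6180 → 7026; change = 846; percentage change = 13.7%

13.7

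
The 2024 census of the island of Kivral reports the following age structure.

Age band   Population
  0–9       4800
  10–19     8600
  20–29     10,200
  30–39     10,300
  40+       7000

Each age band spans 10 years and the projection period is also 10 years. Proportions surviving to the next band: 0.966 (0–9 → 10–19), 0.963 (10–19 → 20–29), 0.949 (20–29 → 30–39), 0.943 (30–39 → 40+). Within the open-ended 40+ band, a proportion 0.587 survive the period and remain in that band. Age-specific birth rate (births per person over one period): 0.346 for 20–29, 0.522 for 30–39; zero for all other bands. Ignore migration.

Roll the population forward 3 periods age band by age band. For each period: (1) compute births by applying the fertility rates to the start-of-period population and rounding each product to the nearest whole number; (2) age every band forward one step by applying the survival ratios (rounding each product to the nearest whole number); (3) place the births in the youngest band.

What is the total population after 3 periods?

Period 1.
Births: 10200 * 0.346 = 3529, 10300 * 0.522 = 5377 → 8906
10–19: 4800 * 0.966 = 4637
20–29: 8600 * 0.963 = 8282
30–39: 10200 * 0.949 = 9680
40+: 10300 * 0.943 + 7000 * 0.587 = 9713 + 4109 = 13822
Population now: 0–9=8906, 10–19=4637, 20–29=8282, 30–39=9680, 40+=13822
Period 2.
Births: 8282 * 0.346 = 2866, 9680 * 0.522 = 5053 → 7919
10–19: 8906 * 0.966 = 8603
20–29: 4637 * 0.963 = 4465
30–39: 8282 * 0.949 = 7860
40+: 9680 * 0.943 + 13822 * 0.587 = 9128 + 8114 = 17242
Population now: 0–9=7919, 10–19=8603, 20–29=4465, 30–39=7860, 40+=17242
Period 3.
Births: 4465 * 0.346 = 1545, 7860 * 0.522 = 4103 → 5648
10–19: 7919 * 0.966 = 7650
20–29: 8603 * 0.963 = 8285
30–39: 4465 * 0.949 = 4237
40+: 7860 * 0.943 + 17242 * 0.587 = 7412 + 10121 = 17533
Population now: 0–9=5648, 10–19=7650, 20–29=8285, 30–39=4237, 40+=17533
Total after period 3: 5648 + 7650 + 8285 + 4237 + 17533 = 43353

43353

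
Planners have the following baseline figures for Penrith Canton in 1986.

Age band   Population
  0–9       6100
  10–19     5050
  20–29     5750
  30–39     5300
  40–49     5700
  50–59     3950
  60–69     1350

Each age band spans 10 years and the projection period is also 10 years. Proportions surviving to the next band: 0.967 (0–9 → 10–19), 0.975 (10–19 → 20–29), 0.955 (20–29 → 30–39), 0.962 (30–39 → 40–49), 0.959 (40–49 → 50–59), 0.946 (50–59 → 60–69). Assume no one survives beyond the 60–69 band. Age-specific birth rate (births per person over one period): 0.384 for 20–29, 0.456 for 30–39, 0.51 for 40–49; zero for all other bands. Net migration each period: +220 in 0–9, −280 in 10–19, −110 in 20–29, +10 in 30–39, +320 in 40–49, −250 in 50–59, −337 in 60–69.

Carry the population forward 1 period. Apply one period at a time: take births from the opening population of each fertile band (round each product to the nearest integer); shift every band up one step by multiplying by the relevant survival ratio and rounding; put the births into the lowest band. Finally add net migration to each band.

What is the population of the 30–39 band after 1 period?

Call the bands 1 to 7, youngest first.
After projecting period 1:
Births: 5750 * 0.384 = 2208  |  5300 * 0.456 = 2417  |  5700 * 0.51 = 2907 → 7532
Band 2: 6100 * 0.967 = 5899
Band 3: 5050 * 0.975 = 4924
Band 4: 5750 * 0.955 = 5491
Band 5: 5300 * 0.962 = 5099
Band 6: 5700 * 0.959 = 5466
Band 7: 3950 * 0.946 = 3737
Net migration: Band 1 + 220 → 7752; Band 2 − 280 → 5619; Band 3 − 110 → 4814; Band 4 + 10 → 5501; Band 5 + 320 → 5419; Band 6 − 250 → 5216; Band 7 − 337 → 3400
Population now: 0–9=7752, 10–19=5619, 20–29=4814, 30–39=5501, 40–49=5419, 50–59=5216, 60–69=3400

5501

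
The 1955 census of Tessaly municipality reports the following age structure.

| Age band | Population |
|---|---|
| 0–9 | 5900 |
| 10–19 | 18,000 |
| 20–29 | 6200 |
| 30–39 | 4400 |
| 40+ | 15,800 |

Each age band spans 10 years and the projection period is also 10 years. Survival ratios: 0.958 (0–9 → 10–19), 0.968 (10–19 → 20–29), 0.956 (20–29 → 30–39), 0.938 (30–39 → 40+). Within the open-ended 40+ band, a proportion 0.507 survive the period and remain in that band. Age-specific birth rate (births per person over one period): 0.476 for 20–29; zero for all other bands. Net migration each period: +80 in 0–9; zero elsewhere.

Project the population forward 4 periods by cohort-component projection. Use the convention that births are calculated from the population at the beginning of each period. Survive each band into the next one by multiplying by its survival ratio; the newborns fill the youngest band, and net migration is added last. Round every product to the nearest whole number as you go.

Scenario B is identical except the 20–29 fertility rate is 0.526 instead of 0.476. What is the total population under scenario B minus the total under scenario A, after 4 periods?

1640

Call the groups 1 to 5, youngest first.
After projecting period 1:
Births: 6200 × 0.476 = 2951
Group 2: 5900 × 0.958 = 5652
Group 3: 18000 × 0.968 = 17424
Group 4: 6200 × 0.956 = 5927
Group 5: 4400 × 0.938 + 15800 × 0.507 = 4127 + 8011 = 12138
Net migration: Group 1 + 80 → 3031
End of period: [3031, 5652, 17424, 5927, 12138]
After projecting period 2:
Births: 17424 × 0.476 = 8294
Group 2: 3031 × 0.958 = 2904
Group 3: 5652 × 0.968 = 5471
Group 4: 17424 × 0.956 = 16657
Group 5: 5927 × 0.938 + 12138 × 0.507 = 5560 + 6154 = 11714
Net migration: Group 1 + 80 → 8374
End of period: [8374, 2904, 5471, 16657, 11714]
After projecting period 3:
Births: 5471 × 0.476 = 2604
Group 2: 8374 × 0.958 = 8022
Group 3: 2904 × 0.968 = 2811
Group 4: 5471 × 0.956 = 5230
Group 5: 16657 × 0.938 + 11714 × 0.507 = 15624 + 5939 = 21563
Net migration: Group 1 + 80 → 2684
End of period: [2684, 8022, 2811, 5230, 21563]
After projecting period 4:
Births: 2811 × 0.476 = 1338
Group 2: 2684 × 0.958 = 2571
Group 3: 8022 × 0.968 = 7765
Group 4: 2811 × 0.956 = 2687
Group 5: 5230 × 0.938 + 21563 × 0.507 = 4906 + 10932 = 15838
Net migration: Group 1 + 80 → 1418
End of period: [1418, 2571, 7765, 2687, 15838]
Scenario A total after 4 periods: 30279
Scenario B projection —
After projecting period 1:
Births: 6200 × 0.526 = 3261
Group 2: 5900 × 0.958 = 5652
Group 3: 18000 × 0.968 = 17424
Group 4: 6200 × 0.956 = 5927
Group 5: 4400 × 0.938 + 15800 × 0.507 = 4127 + 8011 = 12138
Net migration: Group 1 + 80 → 3341
End of period: [3341, 5652, 17424, 5927, 12138]
After projecting period 2:
Births: 17424 × 0.526 = 9165
Group 2: 3341 × 0.958 = 3201
Group 3: 5652 × 0.968 = 5471
Group 4: 17424 × 0.956 = 16657
Group 5: 5927 × 0.938 + 12138 × 0.507 = 5560 + 6154 = 11714
Net migration: Group 1 + 80 → 9245
End of period: [9245, 3201, 5471, 16657, 11714]
After projecting period 3:
Births: 5471 × 0.526 = 2878
Group 2: 9245 × 0.958 = 8857
Group 3: 3201 × 0.968 = 3099
Group 4: 5471 × 0.956 = 5230
Group 5: 16657 × 0.938 + 11714 × 0.507 = 15624 + 5939 = 21563
Net migration: Group 1 + 80 → 2958
End of period: [2958, 8857, 3099, 5230, 21563]
After projecting period 4:
Births: 3099 × 0.526 = 1630
Group 2: 2958 × 0.958 = 2834
Group 3: 8857 × 0.968 = 8574
Group 4: 3099 × 0.956 = 2963
Group 5: 5230 × 0.938 + 21563 × 0.507 = 4906 + 10932 = 15838
Net migration: Group 1 + 80 → 1710
End of period: [1710, 2834, 8574, 2963, 15838]
Scenario B total after 4 periods: 31919
Difference B − A = 31919 − 30279 = 1640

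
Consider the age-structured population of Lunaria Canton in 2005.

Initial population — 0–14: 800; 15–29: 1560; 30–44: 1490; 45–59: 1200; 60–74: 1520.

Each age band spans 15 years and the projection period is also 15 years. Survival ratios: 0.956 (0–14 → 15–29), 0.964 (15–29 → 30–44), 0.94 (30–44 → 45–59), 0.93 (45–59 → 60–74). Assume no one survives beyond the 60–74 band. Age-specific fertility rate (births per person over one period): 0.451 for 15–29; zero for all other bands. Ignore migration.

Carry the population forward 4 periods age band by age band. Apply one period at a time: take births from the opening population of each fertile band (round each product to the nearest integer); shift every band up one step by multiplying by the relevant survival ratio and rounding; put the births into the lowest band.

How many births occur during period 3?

Let group 1 be 0–14 through group 5 = 60–74.
Period 1:
Births: 1560 × 0.451 = 704
Group 2: 800 × 0.956 = 765
Group 3: 1560 × 0.964 = 1504
Group 4: 1490 × 0.94 = 1401
Group 5: 1200 × 0.93 = 1116
Giving 704 / 765 / 1504 / 1401 / 1116.
Period 2:
Births: 765 × 0.451 = 345
Group 2: 704 × 0.956 = 673
Group 3: 765 × 0.964 = 737
Group 4: 1504 × 0.94 = 1414
Group 5: 1401 × 0.93 = 1303
Giving 345 / 673 / 737 / 1414 / 1303.
Period 3:
Births: 673 × 0.451 = 304
Group 2: 345 × 0.956 = 330
Group 3: 673 × 0.964 = 649
Group 4: 737 × 0.94 = 693
Group 5: 1414 × 0.93 = 1315
Giving 304 / 330 / 649 / 693 / 1315.

304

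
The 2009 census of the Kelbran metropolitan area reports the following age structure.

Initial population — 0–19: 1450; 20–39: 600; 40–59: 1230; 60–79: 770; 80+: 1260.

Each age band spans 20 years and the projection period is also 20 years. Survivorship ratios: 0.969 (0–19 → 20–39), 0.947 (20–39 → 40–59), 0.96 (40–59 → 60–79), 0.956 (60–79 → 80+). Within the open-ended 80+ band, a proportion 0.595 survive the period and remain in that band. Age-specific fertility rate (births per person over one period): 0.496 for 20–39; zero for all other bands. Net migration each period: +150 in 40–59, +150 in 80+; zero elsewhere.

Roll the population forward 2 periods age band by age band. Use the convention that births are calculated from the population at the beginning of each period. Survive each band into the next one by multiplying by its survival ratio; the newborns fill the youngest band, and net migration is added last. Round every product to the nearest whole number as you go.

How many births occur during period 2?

Call the bands 1 to 5, youngest first.
Period 1:
Births: 600 × 0.496 = 298
Band 2: 1450 × 0.969 = 1405
Band 3: 600 × 0.947 = 568
Band 4: 1230 × 0.96 = 1181
Band 5: 770 × 0.956 + 1260 × 0.595 = 736 + 750 = 1486
Net migration: Band 3 + 150 → 718; Band 5 + 150 → 1636
End of period: [298, 1405, 718, 1181, 1636]
Period 2:
Births: 1405 × 0.496 = 697
Band 2: 298 × 0.969 = 289
Band 3: 1405 × 0.947 = 1331
Band 4: 718 × 0.96 = 689
Band 5: 1181 × 0.956 + 1636 × 0.595 = 1129 + 973 = 2102
Net migration: Band 3 + 150 → 1481; Band 5 + 150 → 2252
End of period: [697, 289, 1481, 689, 2252]

697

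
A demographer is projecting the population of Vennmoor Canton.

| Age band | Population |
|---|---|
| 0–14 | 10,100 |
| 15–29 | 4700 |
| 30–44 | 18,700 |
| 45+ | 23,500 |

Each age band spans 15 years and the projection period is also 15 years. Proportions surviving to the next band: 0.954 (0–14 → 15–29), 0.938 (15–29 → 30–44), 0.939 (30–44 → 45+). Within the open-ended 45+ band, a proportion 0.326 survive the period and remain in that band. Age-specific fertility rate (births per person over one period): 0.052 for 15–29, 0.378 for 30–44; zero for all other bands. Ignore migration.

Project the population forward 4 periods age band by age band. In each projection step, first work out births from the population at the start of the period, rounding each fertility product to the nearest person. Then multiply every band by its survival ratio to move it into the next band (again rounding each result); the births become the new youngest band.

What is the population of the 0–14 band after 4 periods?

2582

Period 1:
Births: 4700 × 0.052 = 244 ; 18700 × 0.378 = 7069 ⇒ total 7313
15–29: 10100 × 0.954 = 9635
30–44: 4700 × 0.938 = 4409
45+: 18700 × 0.939 + 23500 × 0.326 = 17559 + 7661 = 25220
Giving 7313 / 9635 / 4409 / 25220.
Period 2:
Births: 9635 × 0.052 = 501 ; 4409 × 0.378 = 1667 ⇒ total 2168
15–29: 7313 × 0.954 = 6977
30–44: 9635 × 0.938 = 9038
45+: 4409 × 0.939 + 25220 × 0.326 = 4140 + 8222 = 12362
Giving 2168 / 6977 / 9038 / 12362.
Period 3:
Births: 6977 × 0.052 = 363 ; 9038 × 0.378 = 3416 ⇒ total 3779
15–29: 2168 × 0.954 = 2068
30–44: 6977 × 0.938 = 6544
45+: 9038 × 0.939 + 12362 × 0.326 = 8487 + 4030 = 12517
Giving 3779 / 2068 / 6544 / 12517.
Period 4:
Births: 2068 × 0.052 = 108 ; 6544 × 0.378 = 2474 ⇒ total 2582
15–29: 3779 × 0.954 = 3605
30–44: 2068 × 0.938 = 1940
45+: 6544 × 0.939 + 12517 × 0.326 = 6145 + 4081 = 10226
Giving 2582 / 3605 / 1940 / 10226.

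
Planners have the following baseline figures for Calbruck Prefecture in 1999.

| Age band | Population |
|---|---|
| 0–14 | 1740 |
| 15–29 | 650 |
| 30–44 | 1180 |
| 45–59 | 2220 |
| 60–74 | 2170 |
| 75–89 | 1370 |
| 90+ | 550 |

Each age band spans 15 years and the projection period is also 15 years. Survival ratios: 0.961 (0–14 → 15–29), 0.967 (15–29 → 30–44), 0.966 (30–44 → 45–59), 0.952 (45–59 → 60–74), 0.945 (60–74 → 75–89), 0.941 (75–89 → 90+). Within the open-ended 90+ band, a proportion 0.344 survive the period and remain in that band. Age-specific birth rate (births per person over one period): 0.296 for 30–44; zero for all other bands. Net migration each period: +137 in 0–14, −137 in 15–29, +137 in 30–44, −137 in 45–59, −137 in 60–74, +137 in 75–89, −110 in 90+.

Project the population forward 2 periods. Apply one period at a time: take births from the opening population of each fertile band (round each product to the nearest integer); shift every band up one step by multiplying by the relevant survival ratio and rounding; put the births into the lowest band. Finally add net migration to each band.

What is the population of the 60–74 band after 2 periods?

818

After projecting period 1:
Births: 1180 * 0.296 = 349
15–29: 1740 * 0.961 = 1672
30–44: 650 * 0.967 = 629
45–59: 1180 * 0.966 = 1140
60–74: 2220 * 0.952 = 2113
75–89: 2170 * 0.945 = 2051
90+: 1370 * 0.941 + 550 * 0.344 = 1289 + 189 = 1478
Net migration: 0–14 + 137 → 486; 15–29 − 137 → 1535; 30–44 + 137 → 766; 45–59 − 137 → 1003; 60–74 − 137 → 1976; 75–89 + 137 → 2188; 90+ − 110 → 1368
Population now: 0–14=486, 15–29=1535, 30–44=766, 45–59=1003, 60–74=1976, 75–89=2188, 90+=1368
After projecting period 2:
Births: 766 * 0.296 = 227
15–29: 486 * 0.961 = 467
30–44: 1535 * 0.967 = 1484
45–59: 766 * 0.966 = 740
60–74: 1003 * 0.952 = 955
75–89: 1976 * 0.945 = 1867
90+: 2188 * 0.941 + 1368 * 0.344 = 2059 + 471 = 2530
Net migration: 0–14 + 137 → 364; 15–29 − 137 → 330; 30–44 + 137 → 1621; 45–59 − 137 → 603; 60–74 − 137 → 818; 75–89 + 137 → 2004; 90+ − 110 → 2420
Population now: 0–14=364, 15–29=330, 30–44=1621, 45–59=603, 60–74=818, 75–89=2004, 90+=2420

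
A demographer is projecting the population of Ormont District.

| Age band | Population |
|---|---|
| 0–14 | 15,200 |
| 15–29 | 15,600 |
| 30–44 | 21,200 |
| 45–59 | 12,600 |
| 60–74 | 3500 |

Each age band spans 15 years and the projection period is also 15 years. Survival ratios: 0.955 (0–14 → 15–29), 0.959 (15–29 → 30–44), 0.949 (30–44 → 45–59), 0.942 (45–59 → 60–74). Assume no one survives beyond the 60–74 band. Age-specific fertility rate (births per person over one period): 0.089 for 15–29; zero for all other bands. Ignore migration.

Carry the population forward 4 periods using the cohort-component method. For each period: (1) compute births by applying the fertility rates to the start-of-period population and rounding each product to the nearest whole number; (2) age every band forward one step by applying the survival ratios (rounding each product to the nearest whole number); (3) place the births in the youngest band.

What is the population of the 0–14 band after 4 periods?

(Groups numbered youngest = 1 to oldest = 5.)
Period 1:
Births: 15600 × 0.089 = 1388
Group 2: 15200 × 0.955 = 14516
Group 3: 15600 × 0.959 = 14960
Group 4: 21200 × 0.949 = 20119
Group 5: 12600 × 0.942 = 11869
Giving 1388 / 14516 / 14960 / 20119 / 11869.
Period 2:
Births: 14516 × 0.089 = 1292
Group 2: 1388 × 0.955 = 1326
Group 3: 14516 × 0.959 = 13921
Group 4: 14960 × 0.949 = 14197
Group 5: 20119 × 0.942 = 18952
Giving 1292 / 1326 / 13921 / 14197 / 18952.
Period 3:
Births: 1326 × 0.089 = 118
Group 2: 1292 × 0.955 = 1234
Group 3: 1326 × 0.959 = 1272
Group 4: 13921 × 0.949 = 13211
Group 5: 14197 × 0.942 = 13374
Giving 118 / 1234 / 1272 / 13211 / 13374.
Period 4:
Births: 1234 × 0.089 = 110
Group 2: 118 × 0.955 = 113
Group 3: 1234 × 0.959 = 1183
Group 4: 1272 × 0.949 = 1207
Group 5: 13211 × 0.942 = 12445
Giving 110 / 113 / 1183 / 1207 / 12445.

110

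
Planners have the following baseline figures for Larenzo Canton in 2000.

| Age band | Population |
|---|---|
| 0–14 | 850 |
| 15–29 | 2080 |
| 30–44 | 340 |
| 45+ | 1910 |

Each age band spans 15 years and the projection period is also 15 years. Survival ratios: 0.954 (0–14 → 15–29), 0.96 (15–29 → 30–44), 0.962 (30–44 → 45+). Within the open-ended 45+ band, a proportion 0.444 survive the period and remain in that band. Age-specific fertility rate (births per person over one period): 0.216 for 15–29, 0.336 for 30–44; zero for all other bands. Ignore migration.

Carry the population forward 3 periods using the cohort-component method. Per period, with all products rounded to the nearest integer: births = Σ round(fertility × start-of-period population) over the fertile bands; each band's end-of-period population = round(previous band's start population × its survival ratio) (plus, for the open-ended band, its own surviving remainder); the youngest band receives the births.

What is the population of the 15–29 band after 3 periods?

807

After projecting period 1:
Births: 2080 × 0.216 = 449 ; 340 × 0.336 = 114 → total 563
15–29: 850 × 0.954 = 811
30–44: 2080 × 0.96 = 1997
45+: 340 × 0.962 + 1910 × 0.444 = 327 + 848 = 1175
End of period: [563, 811, 1997, 1175]
After projecting period 2:
Births: 811 × 0.216 = 175 ; 1997 × 0.336 = 671 → total 846
15–29: 563 × 0.954 = 537
30–44: 811 × 0.96 = 779
45+: 1997 × 0.962 + 1175 × 0.444 = 1921 + 522 = 2443
End of period: [846, 537, 779, 2443]
After projecting period 3:
Births: 537 × 0.216 = 116 ; 779 × 0.336 = 262 → total 378
15–29: 846 × 0.954 = 807
30–44: 537 × 0.96 = 516
45+: 779 × 0.962 + 2443 × 0.444 = 749 + 1085 = 1834
End of period: [378, 807, 516, 1834]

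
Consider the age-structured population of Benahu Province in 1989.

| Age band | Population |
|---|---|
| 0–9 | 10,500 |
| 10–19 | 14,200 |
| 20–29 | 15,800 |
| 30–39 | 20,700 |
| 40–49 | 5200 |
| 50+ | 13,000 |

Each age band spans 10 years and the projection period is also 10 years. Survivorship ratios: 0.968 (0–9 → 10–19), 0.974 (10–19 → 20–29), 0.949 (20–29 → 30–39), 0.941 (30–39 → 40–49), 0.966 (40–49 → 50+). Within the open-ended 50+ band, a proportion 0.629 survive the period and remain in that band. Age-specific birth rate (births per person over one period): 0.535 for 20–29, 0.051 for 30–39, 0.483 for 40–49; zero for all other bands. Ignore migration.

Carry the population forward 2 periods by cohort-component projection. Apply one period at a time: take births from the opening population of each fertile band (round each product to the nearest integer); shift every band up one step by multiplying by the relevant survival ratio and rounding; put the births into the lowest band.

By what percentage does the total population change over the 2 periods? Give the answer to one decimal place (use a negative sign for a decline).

Call the bands 1 to 6, youngest first.
[period 1]
Births: 15800 × 0.535 = 8453 ; 20700 × 0.051 = 1056 ; 5200 × 0.483 = 2512 → 12021
Band 2: 10500 × 0.968 = 10164
Band 3: 14200 × 0.974 = 13831
Band 4: 15800 × 0.949 = 14994
Band 5: 20700 × 0.941 = 19479
Band 6: 5200 × 0.966 + 13000 × 0.629 = 5023 + 8177 = 13200
End of period: [12021, 10164, 13831, 14994, 19479, 13200]
[period 2]
Births: 13831 × 0.535 = 7400 ; 14994 × 0.051 = 765 ; 19479 × 0.483 = 9408 → 17573
Band 2: 12021 × 0.968 = 11636
Band 3: 10164 × 0.974 = 9900
Band 4: 13831 × 0.949 = 13126
Band 5: 14994 × 0.941 = 14109
Band 6: 19479 × 0.966 + 13200 × 0.629 = 18817 + 8303 = 27120
End of period: [17573, 11636, 9900, 13126, 14109, 27120]
Total: 79400 → 93464; change = 14064; percentage change = 17.7%

17.7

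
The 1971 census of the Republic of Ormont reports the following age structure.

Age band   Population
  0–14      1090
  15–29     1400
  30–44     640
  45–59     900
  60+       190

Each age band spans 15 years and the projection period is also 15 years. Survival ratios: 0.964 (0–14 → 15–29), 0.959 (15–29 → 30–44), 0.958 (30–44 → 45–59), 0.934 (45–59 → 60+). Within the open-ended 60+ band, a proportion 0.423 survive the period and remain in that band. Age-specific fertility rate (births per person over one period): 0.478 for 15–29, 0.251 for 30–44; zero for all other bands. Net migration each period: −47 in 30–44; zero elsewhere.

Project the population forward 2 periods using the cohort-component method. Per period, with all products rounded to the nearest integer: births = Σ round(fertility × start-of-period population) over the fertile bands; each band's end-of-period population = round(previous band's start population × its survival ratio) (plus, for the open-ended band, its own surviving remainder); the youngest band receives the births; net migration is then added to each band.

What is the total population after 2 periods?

(Bands numbered youngest = 1 to oldest = 5.)
Period 1.
Births: 1400 * 0.478 = 669 ; 640 * 0.251 = 161 ⇒ total 830
Band 2: 1090 * 0.964 = 1051
Band 3: 1400 * 0.959 = 1343
Band 4: 640 * 0.958 = 613
Band 5: 900 * 0.934 + 190 * 0.423 = 841 + 80 = 921
Net migration: Band 3 − 47 → 1296
Giving 830 / 1051 / 1296 / 613 / 921.
Period 2.
Births: 1051 * 0.478 = 502 ; 1296 * 0.251 = 325 ⇒ total 827
Band 2: 830 * 0.964 = 800
Band 3: 1051 * 0.959 = 1008
Band 4: 1296 * 0.958 = 1242
Band 5: 613 * 0.934 + 921 * 0.423 = 573 + 390 = 963
Net migration: Band 3 − 47 → 961
Giving 827 / 800 / 961 / 1242 / 963.
Total after period 2: 827 + 800 + 961 + 1242 + 963 = 4793

4793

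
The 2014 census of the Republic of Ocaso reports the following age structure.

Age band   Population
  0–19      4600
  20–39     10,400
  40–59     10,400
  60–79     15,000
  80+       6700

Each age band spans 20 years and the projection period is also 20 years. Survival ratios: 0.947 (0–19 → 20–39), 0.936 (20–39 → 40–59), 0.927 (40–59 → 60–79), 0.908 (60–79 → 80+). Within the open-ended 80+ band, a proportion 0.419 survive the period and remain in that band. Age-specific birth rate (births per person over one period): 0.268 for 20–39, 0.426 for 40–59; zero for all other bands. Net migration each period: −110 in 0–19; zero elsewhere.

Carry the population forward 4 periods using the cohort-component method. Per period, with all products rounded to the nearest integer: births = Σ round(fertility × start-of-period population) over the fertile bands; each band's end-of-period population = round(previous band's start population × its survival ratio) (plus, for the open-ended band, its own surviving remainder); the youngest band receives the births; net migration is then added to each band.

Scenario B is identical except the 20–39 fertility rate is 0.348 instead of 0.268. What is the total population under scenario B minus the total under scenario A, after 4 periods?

2586

[period 1]
Births: 10400 × 0.268 = 2787, 10400 × 0.426 = 4430 → total 7217
20–39: 4600 × 0.947 = 4356
40–59: 10400 × 0.936 = 9734
60–79: 10400 × 0.927 = 9641
80+: 15000 × 0.908 + 6700 × 0.419 = 13620 + 2807 = 16427
Net migration: 0–19 − 110 → 7107
→ [7107, 4356, 9734, 9641, 16427]
[period 2]
Births: 4356 × 0.268 = 1167, 9734 × 0.426 = 4147 → total 5314
20–39: 7107 × 0.947 = 6730
40–59: 4356 × 0.936 = 4077
60–79: 9734 × 0.927 = 9023
80+: 9641 × 0.908 + 16427 × 0.419 = 8754 + 6883 = 15637
Net migration: 0–19 − 110 → 5204
→ [5204, 6730, 4077, 9023, 15637]
[period 3]
Births: 6730 × 0.268 = 1804, 4077 × 0.426 = 1737 → total 3541
20–39: 5204 × 0.947 = 4928
40–59: 6730 × 0.936 = 6299
60–79: 4077 × 0.927 = 3779
80+: 9023 × 0.908 + 15637 × 0.419 = 8193 + 6552 = 14745
Net migration: 0–19 − 110 → 3431
→ [3431, 4928, 6299, 3779, 14745]
[period 4]
Births: 4928 × 0.268 = 1321, 6299 × 0.426 = 2683 → total 4004
20–39: 3431 × 0.947 = 3249
40–59: 4928 × 0.936 = 4613
60–79: 6299 × 0.927 = 5839
80+: 3779 × 0.908 + 14745 × 0.419 = 3431 + 6178 = 9609
Net migration: 0–19 − 110 → 3894
→ [3894, 3249, 4613, 5839, 9609]
Scenario A total after 4 periods: 27204
Scenario B projection —
[period 1]
Births: 10400 × 0.348 = 3619, 10400 × 0.426 = 4430 → total 8049
20–39: 4600 × 0.947 = 4356
40–59: 10400 × 0.936 = 9734
60–79: 10400 × 0.927 = 9641
80+: 15000 × 0.908 + 6700 × 0.419 = 13620 + 2807 = 16427
Net migration: 0–19 − 110 → 7939
→ [7939, 4356, 9734, 9641, 16427]
[period 2]
Births: 4356 × 0.348 = 1516, 9734 × 0.426 = 4147 → total 5663
20–39: 7939 × 0.947 = 7518
40–59: 4356 × 0.936 = 4077
60–79: 9734 × 0.927 = 9023
80+: 9641 × 0.908 + 16427 × 0.419 = 8754 + 6883 = 15637
Net migration: 0–19 − 110 → 5553
→ [5553, 7518, 4077, 9023, 15637]
[period 3]
Births: 7518 × 0.348 = 2616, 4077 × 0.426 = 1737 → total 4353
20–39: 5553 × 0.947 = 5259
40–59: 7518 × 0.936 = 7037
60–79: 4077 × 0.927 = 3779
80+: 9023 × 0.908 + 15637 × 0.419 = 8193 + 6552 = 14745
Net migration: 0–19 − 110 → 4243
→ [4243, 5259, 7037, 3779, 14745]
[period 4]
Births: 5259 × 0.348 = 1830, 7037 × 0.426 = 2998 → total 4828
20–39: 4243 × 0.947 = 4018
40–59: 5259 × 0.936 = 4922
60–79: 7037 × 0.927 = 6523
80+: 3779 × 0.908 + 14745 × 0.419 = 3431 + 6178 = 9609
Net migration: 0–19 − 110 → 4718
→ [4718, 4018, 4922, 6523, 9609]
Scenario B total after 4 periods: 29790
Difference B − A = 29790 − 27204 = 2586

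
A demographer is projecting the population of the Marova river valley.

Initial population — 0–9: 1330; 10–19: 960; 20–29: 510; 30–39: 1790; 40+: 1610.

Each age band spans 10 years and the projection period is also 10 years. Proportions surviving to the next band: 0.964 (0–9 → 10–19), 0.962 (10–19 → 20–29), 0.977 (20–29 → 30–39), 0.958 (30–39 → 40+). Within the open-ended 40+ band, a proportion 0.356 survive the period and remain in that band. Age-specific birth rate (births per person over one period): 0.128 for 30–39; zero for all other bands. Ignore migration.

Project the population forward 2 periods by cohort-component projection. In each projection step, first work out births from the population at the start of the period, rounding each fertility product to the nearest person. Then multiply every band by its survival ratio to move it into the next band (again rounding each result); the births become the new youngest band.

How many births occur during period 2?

Period 1.
Births: 1790 × 0.128 = 229
10–19: 1330 × 0.964 = 1282
20–29: 960 × 0.962 = 924
30–39: 510 × 0.977 = 498
40+: 1790 × 0.958 + 1610 × 0.356 = 1715 + 573 = 2288
Giving 229 / 1282 / 924 / 498 / 2288.
Period 2.
Births: 498 × 0.128 = 64
10–19: 229 × 0.964 = 221
20–29: 1282 × 0.962 = 1233
30–39: 924 × 0.977 = 903
40+: 498 × 0.958 + 2288 × 0.356 = 477 + 815 = 1292
Giving 64 / 221 / 1233 / 903 / 1292.

64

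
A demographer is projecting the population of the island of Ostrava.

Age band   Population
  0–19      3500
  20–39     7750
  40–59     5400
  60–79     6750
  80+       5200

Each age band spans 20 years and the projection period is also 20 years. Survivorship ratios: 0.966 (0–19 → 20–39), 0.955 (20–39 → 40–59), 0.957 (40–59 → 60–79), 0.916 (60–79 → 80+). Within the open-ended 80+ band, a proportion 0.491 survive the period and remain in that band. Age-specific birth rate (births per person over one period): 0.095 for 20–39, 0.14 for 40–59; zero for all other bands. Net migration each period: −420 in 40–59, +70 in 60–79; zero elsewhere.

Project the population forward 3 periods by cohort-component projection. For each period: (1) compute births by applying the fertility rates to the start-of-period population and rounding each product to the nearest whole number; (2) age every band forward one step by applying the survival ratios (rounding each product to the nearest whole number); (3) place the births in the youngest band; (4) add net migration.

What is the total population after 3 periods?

(Bands numbered youngest = 1 to oldest = 5.)
After projecting period 1:
Births: 7750 * 0.095 = 736  |  5400 * 0.14 = 756 → 1492
Band 2: 3500 * 0.966 = 3381
Band 3: 7750 * 0.955 = 7401
Band 4: 5400 * 0.957 = 5168
Band 5: 6750 * 0.916 + 5200 * 0.491 = 6183 + 2553 = 8736
Net migration: Band 3 − 420 → 6981; Band 4 + 70 → 5238
End of period: [1492, 3381, 6981, 5238, 8736]
After projecting period 2:
Births: 3381 * 0.095 = 321  |  6981 * 0.14 = 977 → 1298
Band 2: 1492 * 0.966 = 1441
Band 3: 3381 * 0.955 = 3229
Band 4: 6981 * 0.957 = 6681
Band 5: 5238 * 0.916 + 8736 * 0.491 = 4798 + 4289 = 9087
Net migration: Band 3 − 420 → 2809; Band 4 + 70 → 6751
End of period: [1298, 1441, 2809, 6751, 9087]
After projecting period 3:
Births: 1441 * 0.095 = 137  |  2809 * 0.14 = 393 → 530
Band 2: 1298 * 0.966 = 1254
Band 3: 1441 * 0.955 = 1376
Band 4: 2809 * 0.957 = 2688
Band 5: 6751 * 0.916 + 9087 * 0.491 = 6184 + 4462 = 10646
Net migration: Band 3 − 420 → 956; Band 4 + 70 → 2758
End of period: [530, 1254, 956, 2758, 10646]
Total after period 3: 530 + 1254 + 956 + 2758 + 10646 = 16144

16144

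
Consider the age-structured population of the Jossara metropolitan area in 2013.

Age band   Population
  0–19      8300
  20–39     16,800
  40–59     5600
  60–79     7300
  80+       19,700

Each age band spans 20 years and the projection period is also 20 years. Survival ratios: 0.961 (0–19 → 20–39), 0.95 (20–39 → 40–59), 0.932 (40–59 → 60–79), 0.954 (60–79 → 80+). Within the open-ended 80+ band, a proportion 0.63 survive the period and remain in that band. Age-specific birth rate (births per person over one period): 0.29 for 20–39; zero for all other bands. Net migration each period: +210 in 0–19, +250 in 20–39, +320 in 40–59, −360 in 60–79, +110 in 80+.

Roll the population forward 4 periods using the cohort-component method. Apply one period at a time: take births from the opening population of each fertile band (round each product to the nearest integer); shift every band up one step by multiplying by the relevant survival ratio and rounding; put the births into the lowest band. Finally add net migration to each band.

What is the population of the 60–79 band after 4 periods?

(Groups numbered youngest = 1 to oldest = 5.)
After projecting period 1:
Births: 16800 × 0.29 = 4872
Group 2: 8300 × 0.961 = 7976
Group 3: 16800 × 0.95 = 15960
Group 4: 5600 × 0.932 = 5219
Group 5: 7300 × 0.954 + 19700 × 0.63 = 6964 + 12411 = 19375
Net migration: Group 1 + 210 → 5082; Group 2 + 250 → 8226; Group 3 + 320 → 16280; Group 4 − 360 → 4859; Group 5 + 110 → 19485
→ [5082, 8226, 16280, 4859, 19485]
After projecting period 2:
Births: 8226 × 0.29 = 2386
Group 2: 5082 × 0.961 = 4884
Group 3: 8226 × 0.95 = 7815
Group 4: 16280 × 0.932 = 15173
Group 5: 4859 × 0.954 + 19485 × 0.63 = 4635 + 12276 = 16911
Net migration: Group 1 + 210 → 2596; Group 2 + 250 → 5134; Group 3 + 320 → 8135; Group 4 − 360 → 14813; Group 5 + 110 → 17021
→ [2596, 5134, 8135, 14813, 17021]
After projecting period 3:
Births: 5134 × 0.29 = 1489
Group 2: 2596 × 0.961 = 2495
Group 3: 5134 × 0.95 = 4877
Group 4: 8135 × 0.932 = 7582
Group 5: 14813 × 0.954 + 17021 × 0.63 = 14132 + 10723 = 24855
Net migration: Group 1 + 210 → 1699; Group 2 + 250 → 2745; Group 3 + 320 → 5197; Group 4 − 360 → 7222; Group 5 + 110 → 24965
→ [1699, 2745, 5197, 7222, 24965]
After projecting period 4:
Births: 2745 × 0.29 = 796
Group 2: 1699 × 0.961 = 1633
Group 3: 2745 × 0.95 = 2608
Group 4: 5197 × 0.932 = 4844
Group 5: 7222 × 0.954 + 24965 × 0.63 = 6890 + 15728 = 22618
Net migration: Group 1 + 210 → 1006; Group 2 + 250 → 1883; Group 3 + 320 → 2928; Group 4 − 360 → 4484; Group 5 + 110 → 22728
→ [1006, 1883, 2928, 4484, 22728]

4484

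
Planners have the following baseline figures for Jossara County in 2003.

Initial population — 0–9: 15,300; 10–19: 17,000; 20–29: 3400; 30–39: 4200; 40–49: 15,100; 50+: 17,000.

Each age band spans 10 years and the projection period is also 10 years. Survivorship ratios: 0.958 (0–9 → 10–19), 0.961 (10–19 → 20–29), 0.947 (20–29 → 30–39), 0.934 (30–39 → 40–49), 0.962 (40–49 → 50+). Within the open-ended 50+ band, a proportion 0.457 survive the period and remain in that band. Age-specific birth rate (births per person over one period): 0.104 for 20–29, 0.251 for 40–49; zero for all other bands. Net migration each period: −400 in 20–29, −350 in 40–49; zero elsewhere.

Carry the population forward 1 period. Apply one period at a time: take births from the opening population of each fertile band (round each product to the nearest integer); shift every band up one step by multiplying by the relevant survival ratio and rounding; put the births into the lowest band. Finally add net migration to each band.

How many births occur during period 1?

After projecting period 1:
Births: 3400 × 0.104 = 354  |  15100 × 0.251 = 3790 → 4144
10–19: 15300 × 0.958 = 14657
20–29: 17000 × 0.961 = 16337
30–39: 3400 × 0.947 = 3220
40–49: 4200 × 0.934 = 3923
50+: 15100 × 0.962 + 17000 × 0.457 = 14526 + 7769 = 22295
Net migration: 20–29 − 400 → 15937; 40–49 − 350 → 3573
Giving 4144 / 14657 / 15937 / 3220 / 3573 / 22295.

4144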